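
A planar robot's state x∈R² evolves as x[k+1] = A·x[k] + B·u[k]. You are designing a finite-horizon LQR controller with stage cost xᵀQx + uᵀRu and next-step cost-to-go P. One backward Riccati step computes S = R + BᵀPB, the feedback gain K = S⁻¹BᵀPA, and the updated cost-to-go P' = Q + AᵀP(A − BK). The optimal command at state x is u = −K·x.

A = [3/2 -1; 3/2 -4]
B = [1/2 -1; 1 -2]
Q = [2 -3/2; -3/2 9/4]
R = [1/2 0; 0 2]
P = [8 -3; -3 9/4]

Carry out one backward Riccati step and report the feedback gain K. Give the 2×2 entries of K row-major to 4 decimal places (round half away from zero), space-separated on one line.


0.8750 -1.3333 -0.4375 0.6667

BᵀP = [1.0000 0.7500; -2.0000 -1.5000]
S = R + BᵀPB = [1/2 0; 0 2] + [1.2500 -2.5000; -2.5000 5.0000] = [1.7500 -2.5000; -2.5000 7.0000]
BᵀPA = [2.6250 -4.0000; -5.2500 8.0000]
K = S⁻¹·BᵀPA = [0.8750 -1.3333; -0.4375 0.6667]
A−BK = [0.6250 0.3333; -0.2500 -1.3333]
AᵀP(A−BK) = [4.9688 4.0000; 4.0000 9.3333]
P' = Q + AᵀP(A−BK) = [6.9688 2.5000; 2.5000 11.5833]
tr(P') = 18.5521


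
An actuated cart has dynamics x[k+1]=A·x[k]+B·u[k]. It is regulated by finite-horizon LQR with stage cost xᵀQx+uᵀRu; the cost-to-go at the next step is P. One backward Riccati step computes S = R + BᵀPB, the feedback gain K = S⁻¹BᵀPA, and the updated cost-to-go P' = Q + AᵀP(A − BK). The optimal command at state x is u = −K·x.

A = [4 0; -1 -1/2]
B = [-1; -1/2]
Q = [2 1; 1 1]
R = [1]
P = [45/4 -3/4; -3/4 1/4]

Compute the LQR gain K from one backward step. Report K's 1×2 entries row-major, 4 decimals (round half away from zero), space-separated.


-3.8162 -0.0270

BᵀP = [-10.8750 0.6250]
S = R + BᵀPB = [1] + [10.5625] = [11.5625]
BᵀPA = [-44.1250 -0.3125]
K = S⁻¹·BᵀPA = [-3.8162 -0.0270]
A−BK = [0.1838 -0.0270; -2.9081 -0.5135]
AᵀP(A−BK) = [17.8595 0.4324; 0.4324 0.0541]
P' = Q + AᵀP(A−BK) = [19.8595 1.4324; 1.4324 1.0541]
tr(P') = 20.9135


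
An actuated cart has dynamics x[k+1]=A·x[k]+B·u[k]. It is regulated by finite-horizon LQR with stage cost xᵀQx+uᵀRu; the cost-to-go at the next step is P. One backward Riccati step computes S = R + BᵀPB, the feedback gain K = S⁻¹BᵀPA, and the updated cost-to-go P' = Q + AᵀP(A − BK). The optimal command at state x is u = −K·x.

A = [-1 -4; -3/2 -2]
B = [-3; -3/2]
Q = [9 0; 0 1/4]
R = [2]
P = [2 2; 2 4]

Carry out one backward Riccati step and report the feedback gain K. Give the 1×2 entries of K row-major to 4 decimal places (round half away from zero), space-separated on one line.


BᵀP = [-9.0000 -12.0000]
S = R + BᵀPB = [2] + [45.0000] = [47.0000]
BᵀPA = [27.0000 60.0000]
K = S⁻¹·BᵀPA = [0.5745 1.2766]
A−BK = [0.7234 -0.1702; -0.6383 -0.0851]
AᵀP(A−BK) = [1.4894 1.5319; 1.5319 3.4043]
P' = Q + AᵀP(A−BK) = [10.4894 1.5319; 1.5319 3.6543]
tr(P') = 14.1436

0.5745 1.2766


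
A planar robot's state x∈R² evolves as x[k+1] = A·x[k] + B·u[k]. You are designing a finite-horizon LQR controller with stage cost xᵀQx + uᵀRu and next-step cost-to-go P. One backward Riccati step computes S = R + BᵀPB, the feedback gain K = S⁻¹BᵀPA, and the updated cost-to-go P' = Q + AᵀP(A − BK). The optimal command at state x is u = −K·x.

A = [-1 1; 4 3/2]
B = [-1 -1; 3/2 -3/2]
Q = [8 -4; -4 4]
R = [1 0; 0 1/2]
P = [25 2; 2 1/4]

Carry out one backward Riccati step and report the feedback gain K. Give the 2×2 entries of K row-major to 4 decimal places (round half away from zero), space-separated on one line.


0.7227 -0.1968 0.0262 -0.8344

BᵀP = [-22.0000 -1.6250; -28.0000 -2.3750]
S = R + BᵀPB = [1 0; 0 1/2] + [19.5625 24.4375; 24.4375 31.5625] = [20.5625 24.4375; 24.4375 32.0625]
BᵀPA = [15.5000 -24.4375; 18.5000 -31.5625]
K = S⁻¹·BᵀPA = [0.7227 -0.1968; 0.0262 -0.8344]
A−BK = [-0.2511 -0.0312; 2.9552 0.5435]
AᵀP(A−BK) = [1.3140 -0.0131; -0.0131 0.4172]
P' = Q + AᵀP(A−BK) = [9.3140 -4.0131; -4.0131 4.4172]
tr(P') = 13.7313


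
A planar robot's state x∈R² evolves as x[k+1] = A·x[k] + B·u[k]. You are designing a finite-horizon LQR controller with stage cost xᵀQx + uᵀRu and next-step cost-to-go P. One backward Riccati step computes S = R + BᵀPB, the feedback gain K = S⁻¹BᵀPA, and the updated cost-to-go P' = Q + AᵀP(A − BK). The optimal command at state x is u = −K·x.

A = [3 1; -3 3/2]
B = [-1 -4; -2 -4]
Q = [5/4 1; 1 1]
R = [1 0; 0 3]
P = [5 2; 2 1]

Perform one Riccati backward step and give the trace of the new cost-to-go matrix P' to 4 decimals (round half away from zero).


BᵀP = [-9.0000 -4.0000; -28.0000 -12.0000]
S = R + BᵀPB = [1 0; 0 3] + [17.0000 52.0000; 52.0000 160.0000] = [18.0000 52.0000; 52.0000 163.0000]
BᵀPA = [-15.0000 -15.0000; -48.0000 -46.0000]
K = S⁻¹·BᵀPA = [0.2217 -0.2304; -0.3652 -0.2087]
A−BK = [1.7609 -0.0652; -4.0174 0.2043]
AᵀP(A−BK) = [3.7957 0.0261; 0.0261 0.1935]
P' = Q + AᵀP(A−BK) = [5.0457 1.0261; 1.0261 1.1935]
tr(P') = 6.2391

6.2391


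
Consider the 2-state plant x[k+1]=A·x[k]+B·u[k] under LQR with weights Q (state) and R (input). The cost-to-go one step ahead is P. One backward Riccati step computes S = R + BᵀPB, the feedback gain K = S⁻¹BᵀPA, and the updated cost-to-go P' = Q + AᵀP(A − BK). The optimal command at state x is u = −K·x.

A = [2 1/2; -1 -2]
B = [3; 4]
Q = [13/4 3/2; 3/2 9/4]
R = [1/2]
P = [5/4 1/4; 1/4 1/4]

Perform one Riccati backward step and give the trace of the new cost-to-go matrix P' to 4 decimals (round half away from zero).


7.7428

BᵀP = [4.7500 1.7500]
S = R + BᵀPB = [1/2] + [21.2500] = [21.7500]
BᵀPA = [7.7500 -1.1250]
K = S⁻¹·BᵀPA = [0.3563 -0.0517]
A−BK = [0.9310 0.6552; -2.4253 -1.7931]
AᵀP(A−BK) = [1.4885 1.0259; 1.0259 0.7543]
P' = Q + AᵀP(A−BK) = [4.7385 2.5259; 2.5259 3.0043]
tr(P') = 7.7428


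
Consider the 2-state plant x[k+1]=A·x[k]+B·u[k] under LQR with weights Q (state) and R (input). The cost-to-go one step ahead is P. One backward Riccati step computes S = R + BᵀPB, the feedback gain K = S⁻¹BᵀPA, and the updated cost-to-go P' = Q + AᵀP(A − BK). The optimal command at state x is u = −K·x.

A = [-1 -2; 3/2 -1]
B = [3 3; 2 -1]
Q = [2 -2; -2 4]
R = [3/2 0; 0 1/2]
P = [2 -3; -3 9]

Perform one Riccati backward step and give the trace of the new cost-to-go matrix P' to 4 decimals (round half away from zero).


6.8988

BᵀP = [0.0000 9.0000; 9.0000 -18.0000]
S = R + BᵀPB = [3/2 0; 0 1/2] + [18.0000 -9.0000; -9.0000 45.0000] = [19.5000 -9.0000; -9.0000 45.5000]
BᵀPA = [13.5000 -9.0000; -36.0000 0.0000]
K = S⁻¹·BᵀPA = [0.3600 -0.5079; -0.7200 -0.1005]
A−BK = [0.0800 -0.1749; 0.0600 -0.0847]
AᵀP(A−BK) = [0.4700 -0.2600; -0.2600 0.4288]
P' = Q + AᵀP(A−BK) = [2.4700 -2.2600; -2.2600 4.4288]
tr(P') = 6.8988


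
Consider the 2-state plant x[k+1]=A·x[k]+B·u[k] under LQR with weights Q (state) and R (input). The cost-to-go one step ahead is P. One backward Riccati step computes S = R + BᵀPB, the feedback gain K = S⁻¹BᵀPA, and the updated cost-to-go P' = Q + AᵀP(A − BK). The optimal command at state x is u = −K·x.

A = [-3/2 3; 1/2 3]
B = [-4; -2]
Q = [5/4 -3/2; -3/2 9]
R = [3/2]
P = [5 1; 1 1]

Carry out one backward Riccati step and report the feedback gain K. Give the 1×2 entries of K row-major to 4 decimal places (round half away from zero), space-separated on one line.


BᵀP = [-22.0000 -6.0000]
S = R + BᵀPB = [3/2] + [100.0000] = [101.5000]
BᵀPA = [30.0000 -84.0000]
K = S⁻¹·BᵀPA = [0.2956 -0.8276]
A−BK = [-0.3177 -0.3103; 1.0911 1.3448]
AᵀP(A−BK) = [1.1330 0.8276; 0.8276 2.4828]
P' = Q + AᵀP(A−BK) = [2.3830 -0.6724; -0.6724 11.4828]
tr(P') = 13.8658

0.2956 -0.8276


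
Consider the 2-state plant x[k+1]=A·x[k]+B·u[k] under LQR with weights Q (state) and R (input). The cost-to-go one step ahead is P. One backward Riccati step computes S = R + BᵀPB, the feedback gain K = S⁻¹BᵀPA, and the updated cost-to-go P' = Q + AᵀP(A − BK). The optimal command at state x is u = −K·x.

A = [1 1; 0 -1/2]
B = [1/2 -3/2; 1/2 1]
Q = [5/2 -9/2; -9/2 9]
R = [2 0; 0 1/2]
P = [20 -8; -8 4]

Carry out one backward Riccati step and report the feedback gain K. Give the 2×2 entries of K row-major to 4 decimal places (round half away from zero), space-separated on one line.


BᵀP = [6.0000 -2.0000; -38.0000 16.0000]
S = R + BᵀPB = [2 0; 0 1/2] + [2.0000 -11.0000; -11.0000 73.0000] = [4.0000 -11.0000; -11.0000 73.5000]
BᵀPA = [6.0000 7.0000; -38.0000 -46.0000]
K = S⁻¹·BᵀPA = [0.1329 0.0491; -0.4971 -0.6185]
A−BK = [0.1879 0.0477; 0.4306 0.0939]
AᵀP(A−BK) = [0.3121 0.2023; 0.2023 0.2052]
P' = Q + AᵀP(A−BK) = [2.8121 -4.2977; -4.2977 9.2052]
tr(P') = 12.0173

0.1329 0.0491 -0.4971 -0.6185


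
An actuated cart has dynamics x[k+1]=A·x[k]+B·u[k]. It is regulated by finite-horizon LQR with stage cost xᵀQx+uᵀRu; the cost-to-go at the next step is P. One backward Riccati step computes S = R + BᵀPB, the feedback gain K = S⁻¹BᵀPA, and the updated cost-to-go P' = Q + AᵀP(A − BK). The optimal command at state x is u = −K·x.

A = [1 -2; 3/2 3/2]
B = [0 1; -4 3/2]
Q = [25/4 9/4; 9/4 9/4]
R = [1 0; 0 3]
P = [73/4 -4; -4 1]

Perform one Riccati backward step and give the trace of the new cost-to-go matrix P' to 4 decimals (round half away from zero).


BᵀP = [16.0000 -4.0000; 12.2500 -2.5000]
S = R + BᵀPB = [1 0; 0 3] + [16.0000 10.0000; 10.0000 8.5000] = [17.0000 10.0000; 10.0000 11.5000]
BᵀPA = [10.0000 -38.0000; 8.5000 -28.2500]
K = S⁻¹·BᵀPA = [0.3141 -1.6178; 0.4660 -1.0497]
A−BK = [0.5340 -0.9503; 2.0576 -3.3966]
AᵀP(A−BK) = [1.3979 -3.1492; -3.1492 8.1185]
P' = Q + AᵀP(A−BK) = [7.6479 -0.8992; -0.8992 10.3685]
tr(P') = 18.0164

18.0164


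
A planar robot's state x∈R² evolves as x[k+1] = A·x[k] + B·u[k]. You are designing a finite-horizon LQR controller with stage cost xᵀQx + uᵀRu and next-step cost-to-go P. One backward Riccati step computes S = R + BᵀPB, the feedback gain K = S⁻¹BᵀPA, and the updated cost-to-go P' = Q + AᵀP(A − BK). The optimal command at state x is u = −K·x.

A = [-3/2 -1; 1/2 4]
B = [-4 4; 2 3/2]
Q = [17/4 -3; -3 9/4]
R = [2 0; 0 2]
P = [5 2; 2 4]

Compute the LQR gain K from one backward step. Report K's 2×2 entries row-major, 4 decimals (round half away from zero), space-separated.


BᵀP = [-16.0000 0.0000; 23.0000 14.0000]
S = R + BᵀPB = [2 0; 0 2] + [64.0000 -64.0000; -64.0000 113.0000] = [66.0000 -64.0000; -64.0000 115.0000]
BᵀPA = [24.0000 16.0000; -27.5000 33.0000]
K = S⁻¹·BᵀPA = [0.2862 1.1311; -0.0799 0.9164]
A−BK = [-0.0358 -0.1414; 0.0474 0.3632]
AᵀP(A−BK) = [0.1852 0.5558; 0.5558 4.6606]
P' = Q + AᵀP(A−BK) = [4.4352 -2.4442; -2.4442 6.9106]
tr(P') = 11.3457

0.2862 1.1311 -0.0799 0.9164


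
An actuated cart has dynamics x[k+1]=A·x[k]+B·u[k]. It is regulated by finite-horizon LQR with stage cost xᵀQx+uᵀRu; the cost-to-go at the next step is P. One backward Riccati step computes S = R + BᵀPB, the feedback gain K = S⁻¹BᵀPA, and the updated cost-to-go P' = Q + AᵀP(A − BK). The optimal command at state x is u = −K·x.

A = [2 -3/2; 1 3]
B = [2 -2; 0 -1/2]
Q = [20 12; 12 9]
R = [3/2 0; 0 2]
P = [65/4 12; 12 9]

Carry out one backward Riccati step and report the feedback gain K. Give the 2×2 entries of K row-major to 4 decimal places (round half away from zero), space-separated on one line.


BᵀP = [32.5000 24.0000; -38.5000 -28.5000]
S = R + BᵀPB = [3/2 0; 0 2] + [65.0000 -77.0000; -77.0000 91.2500] = [66.5000 -77.0000; -77.0000 93.2500]
BᵀPA = [89.0000 23.2500; -105.5000 -27.7500]
K = S⁻¹·BᵀPA = [0.6458 0.1151; -0.5981 -0.2026]
A−BK = [-0.4878 -2.1353; 0.7010 2.8987]
AᵀP(A−BK) = [1.4235 0.6377; 0.6377 1.2658]
P' = Q + AᵀP(A−BK) = [21.4235 12.6377; 12.6377 10.2658]
tr(P') = 31.6893

0.6458 0.1151 -0.5981 -0.2026


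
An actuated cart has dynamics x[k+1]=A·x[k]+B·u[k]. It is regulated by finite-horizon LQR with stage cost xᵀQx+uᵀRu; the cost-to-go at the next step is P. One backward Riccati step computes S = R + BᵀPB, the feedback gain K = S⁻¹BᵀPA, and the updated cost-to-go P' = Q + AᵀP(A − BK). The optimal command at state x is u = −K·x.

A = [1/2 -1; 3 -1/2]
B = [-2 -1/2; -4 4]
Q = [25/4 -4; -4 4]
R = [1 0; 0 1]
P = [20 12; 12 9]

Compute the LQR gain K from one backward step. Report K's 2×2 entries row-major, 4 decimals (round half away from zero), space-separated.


-0.3604 0.4002 0.3762 0.2494

BᵀP = [-88.0000 -60.0000; 38.0000 30.0000]
S = R + BᵀPB = [1 0; 0 1] + [416.0000 -196.0000; -196.0000 101.0000] = [417.0000 -196.0000; -196.0000 102.0000]
BᵀPA = [-224.0000 118.0000; 109.0000 -53.0000]
K = S⁻¹·BᵀPA = [-0.3604 0.4002; 0.3762 0.2494]
A−BK = [-0.0327 -0.0749; 0.0539 0.1032]
AᵀP(A−BK) = [0.2766 -0.0403; -0.0403 0.2449]
P' = Q + AᵀP(A−BK) = [6.5266 -4.0403; -4.0403 4.2449]
tr(P') = 10.7715


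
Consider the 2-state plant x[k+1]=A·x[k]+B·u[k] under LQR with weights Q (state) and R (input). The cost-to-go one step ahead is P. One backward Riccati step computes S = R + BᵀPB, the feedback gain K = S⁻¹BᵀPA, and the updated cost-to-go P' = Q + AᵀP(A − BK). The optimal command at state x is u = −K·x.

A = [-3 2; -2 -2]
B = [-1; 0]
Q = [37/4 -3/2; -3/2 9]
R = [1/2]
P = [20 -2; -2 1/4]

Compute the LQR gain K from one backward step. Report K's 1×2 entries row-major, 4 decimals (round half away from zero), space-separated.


BᵀP = [-20.0000 2.0000]
S = R + BᵀPB = [1/2] + [20.0000] = [20.5000]
BᵀPA = [56.0000 -44.0000]
K = S⁻¹·BᵀPA = [2.7317 -2.1463]
A−BK = [-0.2683 -0.1463; -2.0000 -2.0000]
AᵀP(A−BK) = [4.0244 -2.8049; -2.8049 2.5610]
P' = Q + AᵀP(A−BK) = [13.2744 -4.3049; -4.3049 11.5610]
tr(P') = 24.8354

2.7317 -2.1463


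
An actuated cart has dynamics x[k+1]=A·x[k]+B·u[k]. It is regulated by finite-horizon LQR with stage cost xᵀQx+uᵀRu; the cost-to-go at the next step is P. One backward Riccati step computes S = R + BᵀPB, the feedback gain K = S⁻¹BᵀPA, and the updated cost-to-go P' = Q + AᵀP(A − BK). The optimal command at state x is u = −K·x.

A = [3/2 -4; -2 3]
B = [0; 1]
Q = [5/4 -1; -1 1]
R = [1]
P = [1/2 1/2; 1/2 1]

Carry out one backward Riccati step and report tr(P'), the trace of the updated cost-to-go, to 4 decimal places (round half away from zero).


BᵀP = [0.5000 1.0000]
S = R + BᵀPB = [1] + [1.0000] = [2.0000]
BᵀPA = [-1.2500 1.0000]
K = S⁻¹·BᵀPA = [-0.6250 0.5000]
A−BK = [1.5000 -4.0000; -1.3750 2.5000]
AᵀP(A−BK) = [1.3438 -2.1250; -2.1250 4.5000]
P' = Q + AᵀP(A−BK) = [2.5938 -3.1250; -3.1250 5.5000]
tr(P') = 8.0938

8.0938


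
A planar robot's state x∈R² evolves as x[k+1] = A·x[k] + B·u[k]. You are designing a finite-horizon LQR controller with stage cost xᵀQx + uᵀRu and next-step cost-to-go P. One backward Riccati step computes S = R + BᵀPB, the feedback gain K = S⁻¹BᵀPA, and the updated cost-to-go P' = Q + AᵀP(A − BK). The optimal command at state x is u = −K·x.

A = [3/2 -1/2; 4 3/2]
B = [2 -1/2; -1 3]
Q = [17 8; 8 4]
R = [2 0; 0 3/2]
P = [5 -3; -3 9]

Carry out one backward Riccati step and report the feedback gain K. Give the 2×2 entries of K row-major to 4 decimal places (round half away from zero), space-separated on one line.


0.9179 -0.1437 1.5528 0.4431

BᵀP = [13.0000 -15.0000; -11.5000 28.5000]
S = R + BᵀPB = [2 0; 0 3/2] + [41.0000 -51.5000; -51.5000 91.2500] = [43.0000 -51.5000; -51.5000 92.7500]
BᵀPA = [-40.5000 -29.0000; 96.7500 48.5000]
K = S⁻¹·BᵀPA = [0.9179 -0.1437; 1.5528 0.4431]
A−BK = [0.4407 0.0090; 0.2595 0.0269]
AᵀP(A−BK) = [6.1926 0.8084; 0.8084 0.3413]
P' = Q + AᵀP(A−BK) = [23.1926 8.8084; 8.8084 4.3413]
tr(P') = 27.5339


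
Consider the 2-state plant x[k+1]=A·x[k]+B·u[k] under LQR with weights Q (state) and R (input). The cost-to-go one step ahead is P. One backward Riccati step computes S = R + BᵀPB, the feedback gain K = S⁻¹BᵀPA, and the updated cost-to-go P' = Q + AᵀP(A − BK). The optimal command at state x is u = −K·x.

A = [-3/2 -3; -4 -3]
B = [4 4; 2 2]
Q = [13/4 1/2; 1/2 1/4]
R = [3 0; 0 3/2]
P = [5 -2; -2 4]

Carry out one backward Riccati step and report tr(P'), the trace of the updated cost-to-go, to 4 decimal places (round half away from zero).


55.4423

BᵀP = [16.0000 0.0000; 16.0000 0.0000]
S = R + BᵀPB = [3 0; 0 3/2] + [64.0000 64.0000; 64.0000 64.0000] = [67.0000 64.0000; 64.0000 65.5000]
BᵀPA = [-24.0000 -48.0000; -24.0000 -48.0000]
K = S⁻¹·BᵀPA = [-0.1231 -0.2462; -0.2462 -0.4923]
A−BK = [-0.0231 -0.0462; -3.2615 -1.5231]
AᵀP(A−BK) = [42.3885 19.7769; 19.7769 9.5538]
P' = Q + AᵀP(A−BK) = [45.6385 20.2769; 20.2769 9.8038]
tr(P') = 55.4423


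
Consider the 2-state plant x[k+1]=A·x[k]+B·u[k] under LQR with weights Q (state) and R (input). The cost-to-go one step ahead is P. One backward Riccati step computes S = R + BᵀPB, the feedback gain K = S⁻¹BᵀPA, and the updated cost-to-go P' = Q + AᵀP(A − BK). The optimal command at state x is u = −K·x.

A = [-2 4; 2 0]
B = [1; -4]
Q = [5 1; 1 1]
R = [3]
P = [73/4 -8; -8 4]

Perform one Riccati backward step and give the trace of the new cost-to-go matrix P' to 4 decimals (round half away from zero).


32.5528

BᵀP = [50.2500 -24.0000]
S = R + BᵀPB = [3] + [146.2500] = [149.2500]
BᵀPA = [-148.5000 201.0000]
K = S⁻¹·BᵀPA = [-0.9950 1.3467]
A−BK = [-1.0050 2.6533; -1.9799 5.3869]
AᵀP(A−BK) = [5.2462 -10.0101; -10.0101 21.3065]
P' = Q + AᵀP(A−BK) = [10.2462 -9.0101; -9.0101 22.3065]
tr(P') = 32.5528


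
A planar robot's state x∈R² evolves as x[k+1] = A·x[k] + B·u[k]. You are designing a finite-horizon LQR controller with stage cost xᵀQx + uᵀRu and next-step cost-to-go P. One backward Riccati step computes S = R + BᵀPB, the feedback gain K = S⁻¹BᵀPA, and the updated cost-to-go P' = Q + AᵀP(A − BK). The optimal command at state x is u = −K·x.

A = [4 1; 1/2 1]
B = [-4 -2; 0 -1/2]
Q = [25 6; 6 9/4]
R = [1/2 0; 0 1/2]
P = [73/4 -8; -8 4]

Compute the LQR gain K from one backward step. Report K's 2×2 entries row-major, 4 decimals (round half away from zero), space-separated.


BᵀP = [-73.0000 32.0000; -32.5000 14.0000]
S = R + BᵀPB = [1/2 0; 0 1/2] + [292.0000 130.0000; 130.0000 58.0000] = [292.5000 130.0000; 130.0000 58.5000]
BᵀPA = [-276.0000 -41.0000; -123.0000 -18.5000]
K = S⁻¹·BᵀPA = [-0.7385 0.0308; -0.4615 -0.3846]
A−BK = [0.1231 0.3538; 0.2692 0.8077]
AᵀP(A−BK) = [0.4154 0.1846; 0.1846 0.3962]
P' = Q + AᵀP(A−BK) = [25.4154 6.1846; 6.1846 2.6462]
tr(P') = 28.0615

-0.7385 0.0308 -0.4615 -0.3846


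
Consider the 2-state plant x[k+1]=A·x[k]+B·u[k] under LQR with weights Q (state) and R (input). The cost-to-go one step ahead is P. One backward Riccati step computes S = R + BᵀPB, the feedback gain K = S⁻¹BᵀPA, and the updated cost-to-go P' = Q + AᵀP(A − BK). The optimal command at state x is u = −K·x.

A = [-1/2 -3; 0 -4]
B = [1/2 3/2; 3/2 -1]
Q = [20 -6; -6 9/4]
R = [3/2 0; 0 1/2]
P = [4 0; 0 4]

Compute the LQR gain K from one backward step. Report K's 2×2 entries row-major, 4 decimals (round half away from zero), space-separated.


BᵀP = [2.0000 6.0000; 6.0000 -4.0000]
S = R + BᵀPB = [3/2 0; 0 1/2] + [10.0000 -3.0000; -3.0000 13.0000] = [11.5000 -3.0000; -3.0000 13.5000]
BᵀPA = [-1.0000 -30.0000; -3.0000 -2.0000]
K = S⁻¹·BᵀPA = [-0.1538 -2.8103; -0.2564 -0.7726]
A−BK = [-0.0385 -0.4359; -0.0256 -0.5573]
AᵀP(A−BK) = [0.0769 0.8718; 0.8718 14.1470]
P' = Q + AᵀP(A−BK) = [20.0769 -5.1282; -5.1282 16.3970]
tr(P') = 36.4739

-0.1538 -2.8103 -0.2564 -0.7726


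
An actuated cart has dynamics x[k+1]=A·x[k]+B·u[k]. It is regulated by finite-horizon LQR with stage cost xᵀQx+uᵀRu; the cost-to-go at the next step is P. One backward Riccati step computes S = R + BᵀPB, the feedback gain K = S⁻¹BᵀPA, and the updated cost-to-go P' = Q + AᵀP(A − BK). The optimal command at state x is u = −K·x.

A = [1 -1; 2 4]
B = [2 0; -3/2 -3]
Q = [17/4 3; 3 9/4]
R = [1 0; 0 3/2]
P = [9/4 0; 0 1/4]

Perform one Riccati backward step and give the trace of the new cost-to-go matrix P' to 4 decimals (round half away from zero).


BᵀP = [4.5000 -0.3750; 0.0000 -0.7500]
S = R + BᵀPB = [1 0; 0 3/2] + [9.5625 1.1250; 1.1250 2.2500] = [10.5625 1.1250; 1.1250 3.7500]
BᵀPA = [3.7500 -6.0000; -1.5000 -3.0000]
K = S⁻¹·BᵀPA = [0.4108 -0.4988; -0.5232 -0.6504]
A−BK = [0.1785 -0.0024; 1.0465 1.3007]
AᵀP(A−BK) = [0.9248 0.6449; 0.6449 1.3062]
P' = Q + AᵀP(A−BK) = [5.1748 3.6449; 3.6449 3.5562]
tr(P') = 8.7311

8.7311


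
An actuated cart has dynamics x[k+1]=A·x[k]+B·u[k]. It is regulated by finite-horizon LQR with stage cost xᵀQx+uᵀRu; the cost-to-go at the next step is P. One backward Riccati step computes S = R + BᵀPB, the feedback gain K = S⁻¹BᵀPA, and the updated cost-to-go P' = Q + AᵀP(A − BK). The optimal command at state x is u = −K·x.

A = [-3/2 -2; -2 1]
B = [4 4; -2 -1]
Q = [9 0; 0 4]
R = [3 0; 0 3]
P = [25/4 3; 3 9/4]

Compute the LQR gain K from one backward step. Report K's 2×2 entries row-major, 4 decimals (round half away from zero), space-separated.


0.1219 -0.2600 -0.7489 -0.2024

BᵀP = [19.0000 7.5000; 22.0000 9.7500]
S = R + BᵀPB = [3 0; 0 3] + [61.0000 68.5000; 68.5000 78.2500] = [64.0000 68.5000; 68.5000 81.2500]
BᵀPA = [-43.5000 -30.5000; -52.5000 -34.2500]
K = S⁻¹·BᵀPA = [0.1219 -0.2600; -0.7489 -0.2024]
A−BK = [1.0081 -0.1507; -2.5052 0.2777]
AᵀP(A−BK) = [7.0466 -0.1828; -0.1828 0.3900]
P' = Q + AᵀP(A−BK) = [16.0466 -0.1828; -0.1828 4.3900]
tr(P') = 20.4366


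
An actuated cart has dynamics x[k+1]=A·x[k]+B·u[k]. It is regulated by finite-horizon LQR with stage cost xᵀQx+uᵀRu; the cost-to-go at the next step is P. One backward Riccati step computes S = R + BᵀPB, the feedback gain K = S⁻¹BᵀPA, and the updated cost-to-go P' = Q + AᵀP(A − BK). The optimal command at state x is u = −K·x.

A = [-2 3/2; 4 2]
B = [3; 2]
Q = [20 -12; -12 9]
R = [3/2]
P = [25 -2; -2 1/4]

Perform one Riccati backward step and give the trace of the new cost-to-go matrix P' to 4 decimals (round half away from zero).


33.2660

BᵀP = [71.0000 -5.5000]
S = R + BᵀPB = [3/2] + [202.0000] = [203.5000]
BᵀPA = [-164.0000 95.5000]
K = S⁻¹·BᵀPA = [-0.8059 0.4693]
A−BK = [0.4177 0.0921; 5.6118 1.0614]
AᵀP(A−BK) = [3.8329 -0.0369; -0.0369 0.4330]
P' = Q + AᵀP(A−BK) = [23.8329 -12.0369; -12.0369 9.4330]
tr(P') = 33.2660


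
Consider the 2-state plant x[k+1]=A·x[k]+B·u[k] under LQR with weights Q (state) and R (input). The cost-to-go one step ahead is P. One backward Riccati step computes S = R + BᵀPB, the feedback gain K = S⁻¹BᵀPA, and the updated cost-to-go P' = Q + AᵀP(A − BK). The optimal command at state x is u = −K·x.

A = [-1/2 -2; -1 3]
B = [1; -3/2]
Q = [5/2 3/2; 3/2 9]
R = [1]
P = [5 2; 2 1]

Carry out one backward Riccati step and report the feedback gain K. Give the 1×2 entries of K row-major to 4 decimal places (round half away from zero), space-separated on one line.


BᵀP = [2.0000 0.5000]
S = R + BᵀPB = [1] + [1.2500] = [2.2500]
BᵀPA = [-1.5000 -2.5000]
K = S⁻¹·BᵀPA = [-0.6667 -1.1111]
A−BK = [0.1667 -0.8889; -2.0000 1.3333]
AᵀP(A−BK) = [3.2500 1.3333; 1.3333 2.2222]
P' = Q + AᵀP(A−BK) = [5.7500 2.8333; 2.8333 11.2222]
tr(P') = 16.9722

-0.6667 -1.1111


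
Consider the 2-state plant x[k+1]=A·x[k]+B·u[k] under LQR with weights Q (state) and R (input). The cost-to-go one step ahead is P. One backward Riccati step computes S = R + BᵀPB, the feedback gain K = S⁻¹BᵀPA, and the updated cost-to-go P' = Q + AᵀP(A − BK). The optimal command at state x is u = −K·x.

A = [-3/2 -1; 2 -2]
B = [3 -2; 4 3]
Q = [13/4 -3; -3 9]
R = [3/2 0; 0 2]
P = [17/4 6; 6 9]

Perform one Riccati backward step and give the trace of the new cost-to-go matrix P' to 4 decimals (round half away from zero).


BᵀP = [36.7500 54.0000; 9.5000 15.0000]
S = R + BᵀPB = [3/2 0; 0 2] + [326.2500 88.5000; 88.5000 26.0000] = [327.7500 88.5000; 88.5000 28.0000]
BᵀPA = [52.8750 -144.7500; 15.7500 -39.5000]
K = S⁻¹·BᵀPA = [0.0644 -0.4144; 0.3589 -0.1009]
A−BK = [-0.9755 0.0413; 0.6656 -0.0396]
AᵀP(A−BK) = [0.5038 -0.1242; -0.1242 0.2797]
P' = Q + AᵀP(A−BK) = [3.7538 -3.1242; -3.1242 9.2797]
tr(P') = 13.0335

13.0335


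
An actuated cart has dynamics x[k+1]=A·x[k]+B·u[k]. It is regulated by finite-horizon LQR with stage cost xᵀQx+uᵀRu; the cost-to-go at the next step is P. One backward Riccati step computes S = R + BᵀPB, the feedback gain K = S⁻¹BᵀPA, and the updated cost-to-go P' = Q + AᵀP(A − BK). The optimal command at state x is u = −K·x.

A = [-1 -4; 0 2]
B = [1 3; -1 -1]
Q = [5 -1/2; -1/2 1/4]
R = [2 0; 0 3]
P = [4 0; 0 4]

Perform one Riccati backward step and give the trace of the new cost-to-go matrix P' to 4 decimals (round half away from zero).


BᵀP = [4.0000 -4.0000; 12.0000 -4.0000]
S = R + BᵀPB = [2 0; 0 3] + [8.0000 16.0000; 16.0000 40.0000] = [10.0000 16.0000; 16.0000 43.0000]
BᵀPA = [-4.0000 -24.0000; -12.0000 -56.0000]
K = S⁻¹·BᵀPA = [0.1149 -0.7816; -0.3218 -1.0115]
A−BK = [-0.1494 -0.1839; -0.2069 0.2069]
AᵀP(A−BK) = [0.5977 0.7356; 0.7356 4.5977]
P' = Q + AᵀP(A−BK) = [5.5977 0.2356; 0.2356 4.8477]
tr(P') = 10.4454

10.4454


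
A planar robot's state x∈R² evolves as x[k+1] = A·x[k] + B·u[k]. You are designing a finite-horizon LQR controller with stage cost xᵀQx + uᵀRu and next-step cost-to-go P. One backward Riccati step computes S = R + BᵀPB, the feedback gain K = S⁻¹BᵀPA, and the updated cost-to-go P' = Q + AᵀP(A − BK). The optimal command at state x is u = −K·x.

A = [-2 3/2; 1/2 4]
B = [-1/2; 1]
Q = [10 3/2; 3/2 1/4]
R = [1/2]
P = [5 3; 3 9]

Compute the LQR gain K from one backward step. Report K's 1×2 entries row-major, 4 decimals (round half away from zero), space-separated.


0.3548 3.9677

BᵀP = [0.5000 7.5000]
S = R + BᵀPB = [1/2] + [7.2500] = [7.7500]
BᵀPA = [2.7500 30.7500]
K = S⁻¹·BᵀPA = [0.3548 3.9677]
A−BK = [-1.8226 3.4839; 0.1452 0.0323]
AᵀP(A−BK) = [15.2742 -29.6613; -29.6613 69.2419]
P' = Q + AᵀP(A−BK) = [25.2742 -28.1613; -28.1613 69.4919]
tr(P') = 94.7661


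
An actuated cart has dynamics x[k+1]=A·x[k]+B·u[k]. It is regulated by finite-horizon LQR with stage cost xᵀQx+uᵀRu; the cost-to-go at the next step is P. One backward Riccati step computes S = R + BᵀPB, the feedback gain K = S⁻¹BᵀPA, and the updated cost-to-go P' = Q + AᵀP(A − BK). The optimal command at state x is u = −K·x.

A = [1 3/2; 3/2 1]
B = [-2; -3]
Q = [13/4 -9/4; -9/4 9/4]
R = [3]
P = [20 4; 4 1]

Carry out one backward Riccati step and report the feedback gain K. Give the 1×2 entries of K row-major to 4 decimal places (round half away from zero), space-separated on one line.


BᵀP = [-52.0000 -11.0000]
S = R + BᵀPB = [3] + [137.0000] = [140.0000]
BᵀPA = [-68.5000 -89.0000]
K = S⁻¹·BᵀPA = [-0.4893 -0.6357]
A−BK = [0.0214 0.2286; 0.0321 -0.9071]
AᵀP(A−BK) = [0.7339 0.9536; 0.9536 1.4214]
P' = Q + AᵀP(A−BK) = [3.9839 -1.2964; -1.2964 3.6714]
tr(P') = 7.6554

-0.4893 -0.6357


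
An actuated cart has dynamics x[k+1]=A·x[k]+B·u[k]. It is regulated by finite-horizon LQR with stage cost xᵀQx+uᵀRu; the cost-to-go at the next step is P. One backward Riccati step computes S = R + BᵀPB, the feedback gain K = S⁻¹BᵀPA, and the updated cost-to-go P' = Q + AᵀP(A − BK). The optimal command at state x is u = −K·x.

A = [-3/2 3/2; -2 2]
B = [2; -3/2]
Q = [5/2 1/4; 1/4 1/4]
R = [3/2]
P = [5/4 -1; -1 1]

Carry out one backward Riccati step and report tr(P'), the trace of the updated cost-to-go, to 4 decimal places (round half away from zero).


BᵀP = [4.0000 -3.5000]
S = R + BᵀPB = [3/2] + [13.2500] = [14.7500]
BᵀPA = [1.0000 -1.0000]
K = S⁻¹·BᵀPA = [0.0678 -0.0678]
A−BK = [-1.6356 1.6356; -1.8983 1.8983]
AᵀP(A−BK) = [0.7447 -0.7447; -0.7447 0.7447]
P' = Q + AᵀP(A−BK) = [3.2447 -0.4947; -0.4947 0.9947]
tr(P') = 4.2394

4.2394


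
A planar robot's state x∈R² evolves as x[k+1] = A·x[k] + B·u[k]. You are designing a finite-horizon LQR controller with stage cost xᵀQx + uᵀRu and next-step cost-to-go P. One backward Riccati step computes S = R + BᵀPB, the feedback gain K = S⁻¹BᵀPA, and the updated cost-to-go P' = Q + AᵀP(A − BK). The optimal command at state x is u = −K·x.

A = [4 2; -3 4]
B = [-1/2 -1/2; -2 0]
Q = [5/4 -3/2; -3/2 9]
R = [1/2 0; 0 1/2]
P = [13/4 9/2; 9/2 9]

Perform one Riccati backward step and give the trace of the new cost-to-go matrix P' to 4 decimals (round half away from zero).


26.0888

BᵀP = [-10.6250 -20.2500; -1.6250 -2.2500]
S = R + BᵀPB = [1/2 0; 0 1/2] + [45.8125 5.3125; 5.3125 0.8125] = [46.3125 5.3125; 5.3125 1.3125]
BᵀPA = [18.2500 -102.2500; 0.2500 -12.2500]
K = S⁻¹·BᵀPA = [0.6948 -2.1228; -2.6219 -0.7409]
A−BK = [3.0365 0.5681; -1.6104 -0.2457]
AᵀP(A−BK) = [12.9750 1.9271; 1.9271 2.8637]
P' = Q + AᵀP(A−BK) = [14.2250 0.4271; 0.4271 11.8637]
tr(P') = 26.0888


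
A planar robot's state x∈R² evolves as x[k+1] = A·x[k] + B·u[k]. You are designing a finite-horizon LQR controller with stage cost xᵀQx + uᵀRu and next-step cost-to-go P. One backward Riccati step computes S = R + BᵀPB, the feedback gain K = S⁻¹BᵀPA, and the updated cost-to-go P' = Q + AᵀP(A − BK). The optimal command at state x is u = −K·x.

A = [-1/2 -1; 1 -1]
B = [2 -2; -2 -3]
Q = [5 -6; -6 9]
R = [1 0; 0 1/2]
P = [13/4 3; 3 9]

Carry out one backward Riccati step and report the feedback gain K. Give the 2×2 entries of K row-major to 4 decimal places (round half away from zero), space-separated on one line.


-0.3297 -0.0908 -0.1051 0.3960

BᵀP = [0.5000 -12.0000; -15.5000 -33.0000]
S = R + BᵀPB = [1 0; 0 1/2] + [25.0000 35.0000; 35.0000 130.0000] = [26.0000 35.0000; 35.0000 130.5000]
BᵀPA = [-12.2500 11.5000; -25.2500 48.5000]
K = S⁻¹·BᵀPA = [-0.3297 -0.0908; -0.1051 0.3960]
A−BK = [-0.0506 -0.0265; 0.0254 0.0065]
AᵀP(A−BK) = [0.1207 0.0120; 0.0120 0.0883]
P' = Q + AᵀP(A−BK) = [5.1207 -5.9880; -5.9880 9.0883]
tr(P') = 14.2089


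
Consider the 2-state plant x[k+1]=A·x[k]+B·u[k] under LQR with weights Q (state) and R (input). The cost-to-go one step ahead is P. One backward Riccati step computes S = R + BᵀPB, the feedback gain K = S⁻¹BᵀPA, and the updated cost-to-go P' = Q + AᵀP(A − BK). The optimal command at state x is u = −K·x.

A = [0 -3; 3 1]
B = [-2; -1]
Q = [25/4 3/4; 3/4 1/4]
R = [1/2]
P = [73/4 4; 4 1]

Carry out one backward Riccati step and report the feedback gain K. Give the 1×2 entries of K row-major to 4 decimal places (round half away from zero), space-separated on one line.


-0.2983 1.2431

BᵀP = [-40.5000 -9.0000]
S = R + BᵀPB = [1/2] + [90.0000] = [90.5000]
BᵀPA = [-27.0000 112.5000]
K = S⁻¹·BᵀPA = [-0.2983 1.2431]
A−BK = [-0.5967 -0.5138; 2.7017 2.2431]
AᵀP(A−BK) = [0.9448 0.5635; 0.5635 1.4019]
P' = Q + AᵀP(A−BK) = [7.1948 1.3135; 1.3135 1.6519]
tr(P') = 8.8467


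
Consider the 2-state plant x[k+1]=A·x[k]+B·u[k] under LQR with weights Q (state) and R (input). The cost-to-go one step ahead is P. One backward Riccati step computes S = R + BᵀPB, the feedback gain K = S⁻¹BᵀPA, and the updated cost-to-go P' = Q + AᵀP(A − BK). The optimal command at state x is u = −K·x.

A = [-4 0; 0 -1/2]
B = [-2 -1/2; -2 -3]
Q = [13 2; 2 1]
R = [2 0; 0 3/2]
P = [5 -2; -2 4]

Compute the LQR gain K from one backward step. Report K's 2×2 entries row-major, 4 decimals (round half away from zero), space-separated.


2.0101 -0.0343 -1.3481 0.1837

BᵀP = [-6.0000 -4.0000; 3.5000 -11.0000]
S = R + BᵀPB = [2 0; 0 3/2] + [20.0000 15.0000; 15.0000 31.2500] = [22.0000 15.0000; 15.0000 32.7500]
BᵀPA = [24.0000 2.0000; -14.0000 5.5000]
K = S⁻¹·BᵀPA = [2.0101 -0.0343; -1.3481 0.1837]
A−BK = [-0.6539 0.0232; -0.0242 -0.0177]
AᵀP(A−BK) = [12.8840 -0.6054; -0.6054 0.0585]
P' = Q + AᵀP(A−BK) = [25.8840 1.3946; 1.3946 1.0585]
tr(P') = 26.9425


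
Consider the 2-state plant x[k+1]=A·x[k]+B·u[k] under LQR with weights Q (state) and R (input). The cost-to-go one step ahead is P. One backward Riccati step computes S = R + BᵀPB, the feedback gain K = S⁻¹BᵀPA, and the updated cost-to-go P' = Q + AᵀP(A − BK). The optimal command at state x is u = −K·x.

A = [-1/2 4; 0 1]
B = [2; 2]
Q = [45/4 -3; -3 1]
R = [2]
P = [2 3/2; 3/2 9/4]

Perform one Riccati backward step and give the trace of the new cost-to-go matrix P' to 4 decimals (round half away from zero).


17.9516

BᵀP = [7.0000 7.5000]
S = R + BᵀPB = [2] + [29.0000] = [31.0000]
BᵀPA = [-3.5000 35.5000]
K = S⁻¹·BᵀPA = [-0.1129 1.1452]
A−BK = [-0.2742 1.7097; 0.2258 -1.2903]
AᵀP(A−BK) = [0.1048 -0.7419; -0.7419 5.5968]
P' = Q + AᵀP(A−BK) = [11.3548 -3.7419; -3.7419 6.5968]
tr(P') = 17.9516


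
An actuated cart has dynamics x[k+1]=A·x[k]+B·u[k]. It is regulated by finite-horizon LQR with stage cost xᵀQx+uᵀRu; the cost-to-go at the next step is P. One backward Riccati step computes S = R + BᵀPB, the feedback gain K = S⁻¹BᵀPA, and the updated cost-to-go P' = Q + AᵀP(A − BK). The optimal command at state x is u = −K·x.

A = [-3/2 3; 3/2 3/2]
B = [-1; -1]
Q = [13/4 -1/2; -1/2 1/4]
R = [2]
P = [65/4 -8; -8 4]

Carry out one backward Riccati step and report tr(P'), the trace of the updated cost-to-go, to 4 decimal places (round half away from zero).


BᵀP = [-8.2500 4.0000]
S = R + BᵀPB = [2] + [4.2500] = [6.2500]
BᵀPA = [18.3750 -18.7500]
K = S⁻¹·BᵀPA = [2.9400 -3.0000]
A−BK = [1.4400 0.0000; 4.4400 -1.5000]
AᵀP(A−BK) = [27.5400 -27.0000; -27.0000 27.0000]
P' = Q + AᵀP(A−BK) = [30.7900 -27.5000; -27.5000 27.2500]
tr(P') = 58.0400

58.0400


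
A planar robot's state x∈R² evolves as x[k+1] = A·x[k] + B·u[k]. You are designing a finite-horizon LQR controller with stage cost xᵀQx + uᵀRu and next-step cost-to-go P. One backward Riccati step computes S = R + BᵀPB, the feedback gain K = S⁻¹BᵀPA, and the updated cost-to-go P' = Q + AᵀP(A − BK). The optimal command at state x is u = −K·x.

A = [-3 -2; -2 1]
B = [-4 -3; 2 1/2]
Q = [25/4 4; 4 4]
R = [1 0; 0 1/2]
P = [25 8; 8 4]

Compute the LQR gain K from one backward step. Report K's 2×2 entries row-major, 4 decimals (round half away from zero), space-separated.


-1.0081 0.3902 2.4640 0.1301

BᵀP = [-84.0000 -24.0000; -71.0000 -22.0000]
S = R + BᵀPB = [1 0; 0 1/2] + [288.0000 240.0000; 240.0000 202.0000] = [289.0000 240.0000; 240.0000 202.5000]
BᵀPA = [300.0000 144.0000; 257.0000 120.0000]
K = S⁻¹·BᵀPA = [-1.0081 0.3902; 2.4640 0.1301]
A−BK = [0.3593 -0.0488; -1.2157 0.1545]
AᵀP(A−BK) = [6.2022 -0.5041; -0.5041 0.1951]
P' = Q + AᵀP(A−BK) = [12.4522 3.4959; 3.4959 4.1951]
tr(P') = 16.6473


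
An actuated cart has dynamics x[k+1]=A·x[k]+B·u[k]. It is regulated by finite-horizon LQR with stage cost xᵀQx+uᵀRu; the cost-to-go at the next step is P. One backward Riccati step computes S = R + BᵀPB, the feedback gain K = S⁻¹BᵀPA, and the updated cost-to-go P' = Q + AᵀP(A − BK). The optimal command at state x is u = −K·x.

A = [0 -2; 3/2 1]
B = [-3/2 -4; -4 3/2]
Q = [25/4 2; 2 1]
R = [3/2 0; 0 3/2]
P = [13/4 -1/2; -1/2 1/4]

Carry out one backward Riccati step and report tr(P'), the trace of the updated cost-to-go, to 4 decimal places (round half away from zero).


BᵀP = [-2.8750 -0.2500; -13.7500 2.3750]
S = R + BᵀPB = [3/2 0; 0 3/2] + [5.3125 11.1250; 11.1250 58.5625] = [6.8125 11.1250; 11.1250 60.0625]
BᵀPA = [-0.3750 5.5000; 3.5625 29.8750]
K = S⁻¹·BᵀPA = [-0.2178 -0.0071; 0.0997 0.4987]
A−BK = [0.0719 -0.0158; 0.4794 0.2237]
AᵀP(A−BK) = [0.1258 0.0957; 0.0957 0.3900]
P' = Q + AᵀP(A−BK) = [6.3758 2.0957; 2.0957 1.3900]
tr(P') = 7.7658

7.7658


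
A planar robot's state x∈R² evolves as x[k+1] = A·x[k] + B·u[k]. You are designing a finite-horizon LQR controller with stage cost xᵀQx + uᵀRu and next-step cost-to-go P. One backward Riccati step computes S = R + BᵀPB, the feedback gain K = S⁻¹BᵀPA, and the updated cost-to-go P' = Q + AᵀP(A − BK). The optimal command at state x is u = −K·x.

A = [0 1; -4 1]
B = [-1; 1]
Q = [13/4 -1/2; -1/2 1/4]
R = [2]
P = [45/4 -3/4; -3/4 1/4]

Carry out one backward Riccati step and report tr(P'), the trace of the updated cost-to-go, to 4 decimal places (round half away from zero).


BᵀP = [-12.0000 1.0000]
S = R + BᵀPB = [2] + [13.0000] = [15.0000]
BᵀPA = [-4.0000 -11.0000]
K = S⁻¹·BᵀPA = [-0.2667 -0.7333]
A−BK = [-0.2667 0.2667; -3.7333 1.7333]
AᵀP(A−BK) = [2.9333 -0.9333; -0.9333 1.9333]
P' = Q + AᵀP(A−BK) = [6.1833 -1.4333; -1.4333 2.1833]
tr(P') = 8.3667

8.3667


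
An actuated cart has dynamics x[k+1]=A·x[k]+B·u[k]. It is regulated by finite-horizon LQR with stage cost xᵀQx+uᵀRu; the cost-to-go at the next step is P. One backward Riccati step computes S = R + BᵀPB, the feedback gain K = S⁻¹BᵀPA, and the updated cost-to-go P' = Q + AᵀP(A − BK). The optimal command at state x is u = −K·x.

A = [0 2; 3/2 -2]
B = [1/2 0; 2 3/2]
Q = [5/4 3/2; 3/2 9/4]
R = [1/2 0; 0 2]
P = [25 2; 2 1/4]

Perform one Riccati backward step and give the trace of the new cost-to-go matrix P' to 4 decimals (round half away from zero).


BᵀP = [16.5000 1.5000; 3.0000 0.3750]
S = R + BᵀPB = [1/2 0; 0 2] + [11.2500 2.2500; 2.2500 0.5625] = [11.7500 2.2500; 2.2500 2.5625]
BᵀPA = [2.2500 30.0000; 0.5625 5.2500]
K = S⁻¹·BᵀPA = [0.1797 2.5976; 0.0618 -0.2321]
A−BK = [-0.0898 0.7012; 1.0480 -6.8472]
AᵀP(A−BK) = [0.1235 -0.4641; -0.4641 8.2895]
P' = Q + AᵀP(A−BK) = [1.3735 1.0359; 1.0359 10.5395]
tr(P') = 11.9130

11.9130


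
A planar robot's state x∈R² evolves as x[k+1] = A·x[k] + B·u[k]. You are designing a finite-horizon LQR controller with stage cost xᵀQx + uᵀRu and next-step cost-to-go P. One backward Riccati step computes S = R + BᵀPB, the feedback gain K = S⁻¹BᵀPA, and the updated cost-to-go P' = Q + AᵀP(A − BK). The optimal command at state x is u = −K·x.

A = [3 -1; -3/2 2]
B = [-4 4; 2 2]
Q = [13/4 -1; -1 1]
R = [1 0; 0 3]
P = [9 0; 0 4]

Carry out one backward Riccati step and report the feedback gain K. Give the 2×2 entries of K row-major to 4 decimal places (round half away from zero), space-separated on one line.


BᵀP = [-36.0000 8.0000; 36.0000 8.0000]
S = R + BᵀPB = [1 0; 0 3] + [160.0000 -128.0000; -128.0000 160.0000] = [161.0000 -128.0000; -128.0000 163.0000]
BᵀPA = [-120.0000 52.0000; 96.0000 -20.0000]
K = S⁻¹·BᵀPA = [-0.7376 0.6001; 0.0097 0.3485]
A−BK = [0.0107 0.0062; -0.0443 0.1029]
AᵀP(A−BK) = [0.5532 -0.4500; -0.4500 0.7671]
P' = Q + AᵀP(A−BK) = [3.8032 -1.4500; -1.4500 1.7671]
tr(P') = 5.5703

-0.7376 0.6001 0.0097 0.3485


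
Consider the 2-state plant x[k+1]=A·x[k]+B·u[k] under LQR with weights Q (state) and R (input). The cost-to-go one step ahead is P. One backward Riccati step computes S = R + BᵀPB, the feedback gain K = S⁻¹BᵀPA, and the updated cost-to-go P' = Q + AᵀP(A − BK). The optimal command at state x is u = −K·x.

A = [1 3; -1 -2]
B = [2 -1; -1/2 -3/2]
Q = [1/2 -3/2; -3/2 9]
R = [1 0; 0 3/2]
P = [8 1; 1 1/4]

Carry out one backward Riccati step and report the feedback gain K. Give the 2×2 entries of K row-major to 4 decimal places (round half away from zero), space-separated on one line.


0.4146 1.2339 -0.0408 -0.2415

BᵀP = [15.5000 1.8750; -9.5000 -1.3750]
S = R + BᵀPB = [1 0; 0 3/2] + [30.0625 -18.3125; -18.3125 11.5625] = [31.0625 -18.3125; -18.3125 13.0625]
BᵀPA = [13.6250 42.7500; -8.1250 -25.7500]
K = S⁻¹·BᵀPA = [0.4146 1.2339; -0.0408 -0.2415]
A−BK = [0.1300 0.2907; -0.8540 -1.7452]
AᵀP(A−BK) = [0.2699 0.7261; 0.7261 2.0328]
P' = Q + AᵀP(A−BK) = [0.7699 -0.7739; -0.7739 11.0328]
tr(P') = 11.8027


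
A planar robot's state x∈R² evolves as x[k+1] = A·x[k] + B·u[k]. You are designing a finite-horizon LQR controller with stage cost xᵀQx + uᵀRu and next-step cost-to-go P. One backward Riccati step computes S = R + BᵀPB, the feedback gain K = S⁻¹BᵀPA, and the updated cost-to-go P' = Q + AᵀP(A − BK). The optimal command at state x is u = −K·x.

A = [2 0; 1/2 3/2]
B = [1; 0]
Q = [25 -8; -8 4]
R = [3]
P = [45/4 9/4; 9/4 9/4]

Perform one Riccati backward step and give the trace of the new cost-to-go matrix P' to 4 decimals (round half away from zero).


44.1579

BᵀP = [11.2500 2.2500]
S = R + BᵀPB = [3] + [11.2500] = [14.2500]
BᵀPA = [23.6250 3.3750]
K = S⁻¹·BᵀPA = [1.6579 0.2368]
A−BK = [0.3421 -0.2368; 0.5000 1.5000]
AᵀP(A−BK) = [10.8947 2.8421; 2.8421 4.2632]
P' = Q + AᵀP(A−BK) = [35.8947 -5.1579; -5.1579 8.2632]
tr(P') = 44.1579
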